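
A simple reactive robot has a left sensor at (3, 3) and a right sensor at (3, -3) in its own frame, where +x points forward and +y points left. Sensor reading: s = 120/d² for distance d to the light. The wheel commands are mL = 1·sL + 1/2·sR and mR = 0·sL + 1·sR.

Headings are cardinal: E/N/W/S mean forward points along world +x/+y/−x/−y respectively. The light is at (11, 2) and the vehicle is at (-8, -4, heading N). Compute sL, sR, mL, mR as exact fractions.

120/493 24/53 12276/26129 24/53

left sensor world pos  = (-11, -1); dL² = 493
right sensor world pos = (-5, -1); dR² = 265
sL = 120/493 = 120/493
sR = 120/265 = 24/53
mL = 1·sL + 1/2·sR = 12276/26129
mR = 0·sL + 1·sR = 24/53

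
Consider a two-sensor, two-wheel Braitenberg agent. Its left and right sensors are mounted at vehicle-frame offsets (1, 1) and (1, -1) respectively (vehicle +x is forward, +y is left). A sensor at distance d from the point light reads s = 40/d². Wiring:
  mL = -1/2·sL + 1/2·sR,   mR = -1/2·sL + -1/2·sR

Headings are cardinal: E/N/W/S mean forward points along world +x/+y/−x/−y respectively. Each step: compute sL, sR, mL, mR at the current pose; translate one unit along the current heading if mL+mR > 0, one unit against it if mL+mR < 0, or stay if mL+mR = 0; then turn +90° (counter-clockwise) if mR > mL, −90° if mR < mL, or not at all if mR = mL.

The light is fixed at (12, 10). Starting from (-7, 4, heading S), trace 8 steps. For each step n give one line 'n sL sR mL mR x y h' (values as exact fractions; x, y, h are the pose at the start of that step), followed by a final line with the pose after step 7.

0 40/373 40/449 -1520/167477 -16440/167477 -7 4 S
1 10/109 5/52 25/11336 -1065/11336 -7 5 W
2 40/377 8/61 288/22997 -2728/22997 -6 5 N
3 20/157 20/169 -120/26533 -3260/26533 -6 4 E
4 40/373 40/449 -1520/167477 -16440/167477 -7 4 S
5 10/109 5/52 25/11336 -1065/11336 -7 5 W
6 40/377 8/61 288/22997 -2728/22997 -6 5 N
7 20/157 20/169 -120/26533 -3260/26533 -6 4 E
final -7 4 S

n=0: pose=(-7,4,S); sL=40/373, sR=40/449; mL=-1520/167477, mR=-16440/167477; mL+mR=-40/373 → advance -1; mR−mL=-40/449 → turn -1·90°
n=1: pose=(-7,5,W); sL=10/109, sR=5/52; mL=25/11336, mR=-1065/11336; mL+mR=-10/109 → advance -1; mR−mL=-5/52 → turn -1·90°
n=2: pose=(-6,5,N); sL=40/377, sR=8/61; mL=288/22997, mR=-2728/22997; mL+mR=-40/377 → advance -1; mR−mL=-8/61 → turn -1·90°
n=3: pose=(-6,4,E); sL=20/157, sR=20/169; mL=-120/26533, mR=-3260/26533; mL+mR=-20/157 → advance -1; mR−mL=-20/169 → turn -1·90°
n=4: pose=(-7,4,S); sL=40/373, sR=40/449; mL=-1520/167477, mR=-16440/167477; mL+mR=-40/373 → advance -1; mR−mL=-40/449 → turn -1·90°
n=5: pose=(-7,5,W); sL=10/109, sR=5/52; mL=25/11336, mR=-1065/11336; mL+mR=-10/109 → advance -1; mR−mL=-5/52 → turn -1·90°
n=6: pose=(-6,5,N); sL=40/377, sR=8/61; mL=288/22997, mR=-2728/22997; mL+mR=-40/377 → advance -1; mR−mL=-8/61 → turn -1·90°
n=7: pose=(-6,4,E); sL=20/157, sR=20/169; mL=-120/26533, mR=-3260/26533; mL+mR=-20/157 → advance -1; mR−mL=-20/169 → turn -1·90°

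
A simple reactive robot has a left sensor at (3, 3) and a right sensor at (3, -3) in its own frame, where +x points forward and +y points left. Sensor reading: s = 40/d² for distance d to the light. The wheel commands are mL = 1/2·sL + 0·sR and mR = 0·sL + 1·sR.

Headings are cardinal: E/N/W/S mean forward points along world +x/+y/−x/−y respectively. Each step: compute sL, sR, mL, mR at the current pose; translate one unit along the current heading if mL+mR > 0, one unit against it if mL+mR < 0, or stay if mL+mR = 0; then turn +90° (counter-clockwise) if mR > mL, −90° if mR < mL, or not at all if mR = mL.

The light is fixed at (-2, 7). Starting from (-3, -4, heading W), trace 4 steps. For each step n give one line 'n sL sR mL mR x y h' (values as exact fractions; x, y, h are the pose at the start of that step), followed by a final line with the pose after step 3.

0 10/53 1/2 5/53 1/2 -3 -4 W
1 40/197 40/221 20/197 40/221 -4 -4 S
2 20/41 20/113 10/41 20/113 -4 -5 E
3 40/229 40/241 20/229 40/241 -3 -5 S
final -3 -6 E

n=0: pose=(-3,-4,W); sL=10/53, sR=1/2; mL=5/53, mR=1/2; mL+mR=63/106 → advance +1; mR−mL=43/106 → turn +1·90°
n=1: pose=(-4,-4,S); sL=40/197, sR=40/221; mL=20/197, mR=40/221; mL+mR=12300/43537 → advance +1; mR−mL=3460/43537 → turn +1·90°
n=2: pose=(-4,-5,E); sL=20/41, sR=20/113; mL=10/41, mR=20/113; mL+mR=1950/4633 → advance +1; mR−mL=-310/4633 → turn -1·90°
n=3: pose=(-3,-5,S); sL=40/229, sR=40/241; mL=20/229, mR=40/241; mL+mR=13980/55189 → advance +1; mR−mL=4340/55189 → turn +1·90°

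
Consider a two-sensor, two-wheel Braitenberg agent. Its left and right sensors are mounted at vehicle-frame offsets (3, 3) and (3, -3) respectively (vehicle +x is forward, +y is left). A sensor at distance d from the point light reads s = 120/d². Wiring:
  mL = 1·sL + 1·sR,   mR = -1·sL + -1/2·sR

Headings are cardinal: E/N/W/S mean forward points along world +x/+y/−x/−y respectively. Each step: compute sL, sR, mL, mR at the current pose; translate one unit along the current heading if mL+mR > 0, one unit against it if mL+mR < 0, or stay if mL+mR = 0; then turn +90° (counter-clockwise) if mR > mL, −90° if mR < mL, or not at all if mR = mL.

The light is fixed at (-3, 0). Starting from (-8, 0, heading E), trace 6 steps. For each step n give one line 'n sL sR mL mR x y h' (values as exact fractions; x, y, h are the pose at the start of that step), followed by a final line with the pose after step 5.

0 120/13 120/13 240/13 -180/13 -8 0 E
1 12 60/29 408/29 -378/29 -7 0 S
2 24/13 120/53 2832/689 -2052/689 -7 -1 W
3 30/17 15 285/17 -315/34 -8 -1 N
4 120/13 120/13 240/13 -180/13 -8 0 E
5 12 60/29 408/29 -378/29 -7 0 S
final -7 -1 W

n=0: pose=(-8,0,E); sL=120/13, sR=120/13; mL=240/13, mR=-180/13; mL+mR=60/13 → advance +1; mR−mL=-420/13 → turn -1·90°
n=1: pose=(-7,0,S); sL=12, sR=60/29; mL=408/29, mR=-378/29; mL+mR=30/29 → advance +1; mR−mL=-786/29 → turn -1·90°
n=2: pose=(-7,-1,W); sL=24/13, sR=120/53; mL=2832/689, mR=-2052/689; mL+mR=60/53 → advance +1; mR−mL=-4884/689 → turn -1·90°
n=3: pose=(-8,-1,N); sL=30/17, sR=15; mL=285/17, mR=-315/34; mL+mR=15/2 → advance +1; mR−mL=-885/34 → turn -1·90°
n=4: pose=(-8,0,E); sL=120/13, sR=120/13; mL=240/13, mR=-180/13; mL+mR=60/13 → advance +1; mR−mL=-420/13 → turn -1·90°
n=5: pose=(-7,0,S); sL=12, sR=60/29; mL=408/29, mR=-378/29; mL+mR=30/29 → advance +1; mR−mL=-786/29 → turn -1·90°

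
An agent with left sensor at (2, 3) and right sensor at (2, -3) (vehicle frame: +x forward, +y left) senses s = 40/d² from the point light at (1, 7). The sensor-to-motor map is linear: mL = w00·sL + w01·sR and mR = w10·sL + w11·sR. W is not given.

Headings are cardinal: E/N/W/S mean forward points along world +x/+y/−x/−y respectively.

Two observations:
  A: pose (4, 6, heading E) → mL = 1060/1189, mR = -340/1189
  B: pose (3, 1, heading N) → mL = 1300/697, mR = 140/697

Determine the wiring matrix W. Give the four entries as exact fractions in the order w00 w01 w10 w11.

obs A: pose=(4,6,E) → sL=40/29, sR=40/41, mL=1060/1189, mR=-340/1189
obs B: pose=(3,1,N) → sL=40/17, sR=40/41, mL=1300/697, mR=140/697
sensor matrix S = [[40/29, 40/41], [40/17, 40/41]]; det S = -19200/20213
solve [mL_A; mL_B] = S·[w00; w01] and [mR_A; mR_B] = S·[w10; w11]:
  w00 = 1, w01 = -1/2, w10 = 1/2, w11 = -1

1 -1/2 1/2 -1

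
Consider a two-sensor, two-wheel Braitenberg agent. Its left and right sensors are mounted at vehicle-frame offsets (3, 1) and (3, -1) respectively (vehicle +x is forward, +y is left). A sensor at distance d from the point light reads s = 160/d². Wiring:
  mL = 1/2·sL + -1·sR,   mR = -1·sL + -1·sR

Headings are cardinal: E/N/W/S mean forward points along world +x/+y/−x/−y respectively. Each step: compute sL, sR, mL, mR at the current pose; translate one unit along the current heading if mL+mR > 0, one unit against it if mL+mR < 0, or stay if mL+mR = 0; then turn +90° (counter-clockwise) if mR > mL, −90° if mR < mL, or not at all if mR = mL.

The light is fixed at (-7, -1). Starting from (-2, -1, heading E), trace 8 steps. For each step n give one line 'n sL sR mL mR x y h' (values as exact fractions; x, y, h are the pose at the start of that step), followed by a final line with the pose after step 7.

0 32/13 32/13 -16/13 -64/13 -2 -1 E
1 80/17 80/9 -1000/153 -2080/153 -3 -1 S
2 160 32 48 -192 -3 0 W
3 5 40/13 -15/26 -105/13 -2 0 N
4 32/13 32/13 -16/13 -64/13 -2 -1 E
5 80/17 80/9 -1000/153 -2080/153 -3 -1 S
6 160 32 48 -192 -3 0 W
7 5 40/13 -15/26 -105/13 -2 0 N
final -2 -1 E

n=0: pose=(-2,-1,E); sL=32/13, sR=32/13; mL=-16/13, mR=-64/13; mL+mR=-80/13 → advance -1; mR−mL=-48/13 → turn -1·90°
n=1: pose=(-3,-1,S); sL=80/17, sR=80/9; mL=-1000/153, mR=-2080/153; mL+mR=-3080/153 → advance -1; mR−mL=-120/17 → turn -1·90°
n=2: pose=(-3,0,W); sL=160, sR=32; mL=48, mR=-192; mL+mR=-144 → advance -1; mR−mL=-240 → turn -1·90°
n=3: pose=(-2,0,N); sL=5, sR=40/13; mL=-15/26, mR=-105/13; mL+mR=-225/26 → advance -1; mR−mL=-15/2 → turn -1·90°
n=4: pose=(-2,-1,E); sL=32/13, sR=32/13; mL=-16/13, mR=-64/13; mL+mR=-80/13 → advance -1; mR−mL=-48/13 → turn -1·90°
n=5: pose=(-3,-1,S); sL=80/17, sR=80/9; mL=-1000/153, mR=-2080/153; mL+mR=-3080/153 → advance -1; mR−mL=-120/17 → turn -1·90°
n=6: pose=(-3,0,W); sL=160, sR=32; mL=48, mR=-192; mL+mR=-144 → advance -1; mR−mL=-240 → turn -1·90°
n=7: pose=(-2,0,N); sL=5, sR=40/13; mL=-15/26, mR=-105/13; mL+mR=-225/26 → advance -1; mR−mL=-15/2 → turn -1·90°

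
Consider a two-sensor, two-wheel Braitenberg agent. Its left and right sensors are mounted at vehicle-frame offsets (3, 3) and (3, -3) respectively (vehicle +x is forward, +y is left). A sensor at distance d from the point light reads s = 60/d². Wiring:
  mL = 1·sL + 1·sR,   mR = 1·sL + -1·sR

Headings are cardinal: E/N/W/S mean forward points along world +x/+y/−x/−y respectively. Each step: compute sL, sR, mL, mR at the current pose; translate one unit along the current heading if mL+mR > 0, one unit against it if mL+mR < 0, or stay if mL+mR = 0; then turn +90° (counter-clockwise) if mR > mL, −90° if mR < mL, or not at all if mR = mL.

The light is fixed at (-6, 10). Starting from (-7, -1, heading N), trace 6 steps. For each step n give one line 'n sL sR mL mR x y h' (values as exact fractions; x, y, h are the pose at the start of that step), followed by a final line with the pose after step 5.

0 3/4 15/17 111/68 -9/68 -7 -1 N
1 60/53 60/173 13560/9169 7200/9169 -7 0 E
2 30/89 30/89 60/89 0 -6 0 S
3 12/41 60/73 3336/2993 -1584/2993 -6 -1 W
4 3/4 15/17 111/68 -9/68 -7 -1 N
5 60/53 60/173 13560/9169 7200/9169 -7 0 E
final -6 0 S

n=0: pose=(-7,-1,N); sL=3/4, sR=15/17; mL=111/68, mR=-9/68; mL+mR=3/2 → advance +1; mR−mL=-30/17 → turn -1·90°
n=1: pose=(-7,0,E); sL=60/53, sR=60/173; mL=13560/9169, mR=7200/9169; mL+mR=120/53 → advance +1; mR−mL=-120/173 → turn -1·90°
n=2: pose=(-6,0,S); sL=30/89, sR=30/89; mL=60/89, mR=0; mL+mR=60/89 → advance +1; mR−mL=-60/89 → turn -1·90°
n=3: pose=(-6,-1,W); sL=12/41, sR=60/73; mL=3336/2993, mR=-1584/2993; mL+mR=24/41 → advance +1; mR−mL=-120/73 → turn -1·90°
n=4: pose=(-7,-1,N); sL=3/4, sR=15/17; mL=111/68, mR=-9/68; mL+mR=3/2 → advance +1; mR−mL=-30/17 → turn -1·90°
n=5: pose=(-7,0,E); sL=60/53, sR=60/173; mL=13560/9169, mR=7200/9169; mL+mR=120/53 → advance +1; mR−mL=-120/173 → turn -1·90°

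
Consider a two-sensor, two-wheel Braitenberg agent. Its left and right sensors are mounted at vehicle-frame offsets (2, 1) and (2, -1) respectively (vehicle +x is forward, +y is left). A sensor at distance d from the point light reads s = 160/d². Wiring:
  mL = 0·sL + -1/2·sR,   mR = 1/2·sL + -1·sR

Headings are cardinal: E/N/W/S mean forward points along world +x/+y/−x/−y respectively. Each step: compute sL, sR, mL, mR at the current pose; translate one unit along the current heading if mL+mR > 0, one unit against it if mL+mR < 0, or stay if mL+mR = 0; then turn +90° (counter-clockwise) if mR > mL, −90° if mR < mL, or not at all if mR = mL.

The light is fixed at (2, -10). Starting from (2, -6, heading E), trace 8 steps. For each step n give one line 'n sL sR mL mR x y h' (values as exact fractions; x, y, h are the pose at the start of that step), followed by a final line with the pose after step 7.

0 160/29 160/13 -80/13 -3600/377 2 -6 E
1 40 20 -10 0 1 -6 S
2 160/37 160/17 -80/17 -4560/629 1 -5 E
3 16 80/9 -40/9 -8/9 0 -5 S
4 160/49 32/5 -16/5 -1168/245 0 -4 E
5 8 5 -5/2 -1 -1 -4 S
6 32/13 160/37 -80/37 -1488/481 -1 -3 E
7 80/17 16/5 -8/5 -72/85 -2 -3 S
final -2 -2 E

n=0: pose=(2,-6,E); sL=160/29, sR=160/13; mL=-80/13, mR=-3600/377; mL+mR=-5920/377 → advance -1; mR−mL=-1280/377 → turn -1·90°
n=1: pose=(1,-6,S); sL=40, sR=20; mL=-10, mR=0; mL+mR=-10 → advance -1; mR−mL=10 → turn +1·90°
n=2: pose=(1,-5,E); sL=160/37, sR=160/17; mL=-80/17, mR=-4560/629; mL+mR=-7520/629 → advance -1; mR−mL=-1600/629 → turn -1·90°
n=3: pose=(0,-5,S); sL=16, sR=80/9; mL=-40/9, mR=-8/9; mL+mR=-16/3 → advance -1; mR−mL=32/9 → turn +1·90°
n=4: pose=(0,-4,E); sL=160/49, sR=32/5; mL=-16/5, mR=-1168/245; mL+mR=-1952/245 → advance -1; mR−mL=-384/245 → turn -1·90°
n=5: pose=(-1,-4,S); sL=8, sR=5; mL=-5/2, mR=-1; mL+mR=-7/2 → advance -1; mR−mL=3/2 → turn +1·90°
n=6: pose=(-1,-3,E); sL=32/13, sR=160/37; mL=-80/37, mR=-1488/481; mL+mR=-2528/481 → advance -1; mR−mL=-448/481 → turn -1·90°
n=7: pose=(-2,-3,S); sL=80/17, sR=16/5; mL=-8/5, mR=-72/85; mL+mR=-208/85 → advance -1; mR−mL=64/85 → turn +1·90°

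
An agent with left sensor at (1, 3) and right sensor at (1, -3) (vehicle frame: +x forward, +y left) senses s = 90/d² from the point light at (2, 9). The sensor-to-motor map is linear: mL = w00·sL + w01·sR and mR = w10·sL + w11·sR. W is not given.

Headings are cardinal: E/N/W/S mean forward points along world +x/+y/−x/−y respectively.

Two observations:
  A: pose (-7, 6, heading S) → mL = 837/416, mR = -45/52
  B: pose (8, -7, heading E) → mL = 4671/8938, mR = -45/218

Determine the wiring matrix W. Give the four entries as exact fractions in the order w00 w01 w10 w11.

1 1/2 -1/2 0

obs A: pose=(-7,6,S) → sL=45/26, sR=9/16, mL=837/416, mR=-45/52
obs B: pose=(8,-7,E) → sL=45/109, sR=9/41, mL=4671/8938, mR=-45/218
sensor matrix S = [[45/26, 9/16], [45/109, 9/41]]; det S = 137295/929552
solve [mL_A; mL_B] = S·[w00; w01] and [mR_A; mR_B] = S·[w10; w11]:
  w00 = 1, w01 = 1/2, w10 = -1/2, w11 = 0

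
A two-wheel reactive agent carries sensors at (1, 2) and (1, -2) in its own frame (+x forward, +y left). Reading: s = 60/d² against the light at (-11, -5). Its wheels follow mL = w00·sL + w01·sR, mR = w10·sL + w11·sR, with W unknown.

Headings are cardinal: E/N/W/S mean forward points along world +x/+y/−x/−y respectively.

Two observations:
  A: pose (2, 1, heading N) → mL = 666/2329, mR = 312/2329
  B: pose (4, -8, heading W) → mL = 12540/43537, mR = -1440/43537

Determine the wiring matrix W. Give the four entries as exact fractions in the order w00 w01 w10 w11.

obs A: pose=(2,1,N) → sL=6/17, sR=30/137, mL=666/2329, mR=312/2329
obs B: pose=(4,-8,W) → sL=60/221, sR=60/197, mL=12540/43537, mR=-1440/43537
sensor matrix S = [[6/17, 30/137], [60/221, 60/197]]; det S = 286560/5964569
solve [mL_A; mL_B] = S·[w00; w01] and [mR_A; mR_B] = S·[w10; w11]:
  w00 = 1/2, w01 = 1/2, w10 = 1, w11 = -1

1/2 1/2 1 -1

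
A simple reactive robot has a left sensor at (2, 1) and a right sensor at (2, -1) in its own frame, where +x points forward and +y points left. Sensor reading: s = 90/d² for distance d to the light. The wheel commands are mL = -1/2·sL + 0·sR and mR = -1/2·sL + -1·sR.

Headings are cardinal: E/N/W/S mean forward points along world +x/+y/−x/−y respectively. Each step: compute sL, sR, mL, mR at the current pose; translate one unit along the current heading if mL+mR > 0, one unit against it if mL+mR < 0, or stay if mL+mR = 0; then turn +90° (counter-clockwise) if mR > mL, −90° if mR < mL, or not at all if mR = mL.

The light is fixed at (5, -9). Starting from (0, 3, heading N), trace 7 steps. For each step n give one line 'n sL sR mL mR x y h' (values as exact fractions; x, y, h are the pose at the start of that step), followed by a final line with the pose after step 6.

0 45/116 45/106 -45/232 -7605/12296 0 3 N
1 10/17 90/109 -5/17 -2075/1853 0 2 E
2 45/53 9/13 -45/106 -1539/1378 -1 2 S
3 18/37 90/233 -9/37 -5427/8621 -1 3 W
4 45/116 45/106 -45/232 -7605/12296 0 3 N
5 10/17 90/109 -5/17 -2075/1853 0 2 E
6 45/53 9/13 -45/106 -1539/1378 -1 2 S
final -1 3 W

n=0: pose=(0,3,N); sL=45/116, sR=45/106; mL=-45/232, mR=-7605/12296; mL+mR=-4995/6148 → advance -1; mR−mL=-45/106 → turn -1·90°
n=1: pose=(0,2,E); sL=10/17, sR=90/109; mL=-5/17, mR=-2075/1853; mL+mR=-2620/1853 → advance -1; mR−mL=-90/109 → turn -1·90°
n=2: pose=(-1,2,S); sL=45/53, sR=9/13; mL=-45/106, mR=-1539/1378; mL+mR=-1062/689 → advance -1; mR−mL=-9/13 → turn -1·90°
n=3: pose=(-1,3,W); sL=18/37, sR=90/233; mL=-9/37, mR=-5427/8621; mL+mR=-7524/8621 → advance -1; mR−mL=-90/233 → turn -1·90°
n=4: pose=(0,3,N); sL=45/116, sR=45/106; mL=-45/232, mR=-7605/12296; mL+mR=-4995/6148 → advance -1; mR−mL=-45/106 → turn -1·90°
n=5: pose=(0,2,E); sL=10/17, sR=90/109; mL=-5/17, mR=-2075/1853; mL+mR=-2620/1853 → advance -1; mR−mL=-90/109 → turn -1·90°
n=6: pose=(-1,2,S); sL=45/53, sR=9/13; mL=-45/106, mR=-1539/1378; mL+mR=-1062/689 → advance -1; mR−mL=-9/13 → turn -1·90°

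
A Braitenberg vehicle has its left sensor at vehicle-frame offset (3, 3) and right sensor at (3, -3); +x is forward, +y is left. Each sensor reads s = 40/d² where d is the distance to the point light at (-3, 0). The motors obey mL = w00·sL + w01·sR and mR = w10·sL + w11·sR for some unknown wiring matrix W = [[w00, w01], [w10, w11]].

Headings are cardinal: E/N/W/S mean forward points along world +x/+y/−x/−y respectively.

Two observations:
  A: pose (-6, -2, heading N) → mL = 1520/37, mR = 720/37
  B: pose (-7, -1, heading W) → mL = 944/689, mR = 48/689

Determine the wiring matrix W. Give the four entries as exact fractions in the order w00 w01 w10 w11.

1 1 -1/2 1/2

obs A: pose=(-6,-2,N) → sL=40/37, sR=40, mL=1520/37, mR=720/37
obs B: pose=(-7,-1,W) → sL=8/13, sR=40/53, mL=944/689, mR=48/689
sensor matrix S = [[40/37, 40], [8/13, 40/53]]; det S = -606720/25493
solve [mL_A; mL_B] = S·[w00; w01] and [mR_A; mR_B] = S·[w10; w11]:
  w00 = 1, w01 = 1, w10 = -1/2, w11 = 1/2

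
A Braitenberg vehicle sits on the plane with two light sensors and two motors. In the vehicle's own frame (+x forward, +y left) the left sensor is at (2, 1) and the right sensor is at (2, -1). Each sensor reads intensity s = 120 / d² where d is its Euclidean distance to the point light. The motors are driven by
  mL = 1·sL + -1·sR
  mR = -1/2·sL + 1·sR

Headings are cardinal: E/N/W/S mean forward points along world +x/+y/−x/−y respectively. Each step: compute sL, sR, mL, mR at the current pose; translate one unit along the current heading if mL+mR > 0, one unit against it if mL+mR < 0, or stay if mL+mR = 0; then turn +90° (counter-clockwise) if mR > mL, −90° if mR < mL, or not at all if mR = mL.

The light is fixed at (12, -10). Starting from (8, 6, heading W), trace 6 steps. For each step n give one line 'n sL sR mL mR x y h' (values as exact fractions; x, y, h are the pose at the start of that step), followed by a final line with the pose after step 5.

0 40/87 24/65 512/5655 788/5655 8 6 W
1 30/53 15/29 75/1537 360/1537 7 6 S
2 24/53 24/41 -288/2173 780/2173 7 5 E
3 60/157 60/149 -480/23393 4950/23393 8 5 N
4 40/87 24/65 512/5655 788/5655 8 6 W
5 30/53 15/29 75/1537 360/1537 7 6 S
final 7 5 E

n=0: pose=(8,6,W); sL=40/87, sR=24/65; mL=512/5655, mR=788/5655; mL+mR=20/87 → advance +1; mR−mL=92/1885 → turn +1·90°
n=1: pose=(7,6,S); sL=30/53, sR=15/29; mL=75/1537, mR=360/1537; mL+mR=15/53 → advance +1; mR−mL=285/1537 → turn +1·90°
n=2: pose=(7,5,E); sL=24/53, sR=24/41; mL=-288/2173, mR=780/2173; mL+mR=12/53 → advance +1; mR−mL=1068/2173 → turn +1·90°
n=3: pose=(8,5,N); sL=60/157, sR=60/149; mL=-480/23393, mR=4950/23393; mL+mR=30/157 → advance +1; mR−mL=5430/23393 → turn +1·90°
n=4: pose=(8,6,W); sL=40/87, sR=24/65; mL=512/5655, mR=788/5655; mL+mR=20/87 → advance +1; mR−mL=92/1885 → turn +1·90°
n=5: pose=(7,6,S); sL=30/53, sR=15/29; mL=75/1537, mR=360/1537; mL+mR=15/53 → advance +1; mR−mL=285/1537 → turn +1·90°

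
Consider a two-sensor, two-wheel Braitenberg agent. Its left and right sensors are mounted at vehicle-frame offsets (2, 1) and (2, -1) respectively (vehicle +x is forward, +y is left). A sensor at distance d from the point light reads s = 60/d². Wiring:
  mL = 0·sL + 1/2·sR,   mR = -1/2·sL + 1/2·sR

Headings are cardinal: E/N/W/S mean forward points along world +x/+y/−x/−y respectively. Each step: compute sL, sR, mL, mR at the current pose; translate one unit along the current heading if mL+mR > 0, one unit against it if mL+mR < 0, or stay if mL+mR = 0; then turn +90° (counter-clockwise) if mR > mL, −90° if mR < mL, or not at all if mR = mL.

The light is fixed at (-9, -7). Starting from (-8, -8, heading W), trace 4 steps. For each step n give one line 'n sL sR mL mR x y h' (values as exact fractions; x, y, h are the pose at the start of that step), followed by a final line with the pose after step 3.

n=0: pose=(-8,-8,W); sL=12, sR=60; mL=30, mR=24; mL+mR=54 → advance +1; mR−mL=-6 → turn -1·90°
n=1: pose=(-9,-8,N); sL=30, sR=30; mL=15, mR=0; mL+mR=15 → advance +1; mR−mL=-15 → turn -1·90°
n=2: pose=(-9,-7,E); sL=12, sR=12; mL=6, mR=0; mL+mR=6 → advance +1; mR−mL=-6 → turn -1·90°
n=3: pose=(-8,-7,S); sL=15/2, sR=15; mL=15/2, mR=15/4; mL+mR=45/4 → advance +1; mR−mL=-15/4 → turn -1·90°

0 12 60 30 24 -8 -8 W
1 30 30 15 0 -9 -8 N
2 12 12 6 0 -9 -7 E
3 15/2 15 15/2 15/4 -8 -7 S
final -8 -8 W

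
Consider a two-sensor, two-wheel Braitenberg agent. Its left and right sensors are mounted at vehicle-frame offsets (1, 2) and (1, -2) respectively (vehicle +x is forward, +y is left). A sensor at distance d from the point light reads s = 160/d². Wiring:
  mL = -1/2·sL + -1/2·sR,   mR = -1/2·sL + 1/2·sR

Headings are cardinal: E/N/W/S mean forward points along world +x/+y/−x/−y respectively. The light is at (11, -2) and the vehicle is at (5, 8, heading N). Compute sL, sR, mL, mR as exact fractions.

left sensor world pos  = (3, 9); dL² = 185
right sensor world pos = (7, 9); dR² = 137
sL = 160/185 = 32/37
sR = 160/137 = 160/137
mL = -1/2·sL + -1/2·sR = -5152/5069
mR = -1/2·sL + 1/2·sR = 768/5069

32/37 160/137 -5152/5069 768/5069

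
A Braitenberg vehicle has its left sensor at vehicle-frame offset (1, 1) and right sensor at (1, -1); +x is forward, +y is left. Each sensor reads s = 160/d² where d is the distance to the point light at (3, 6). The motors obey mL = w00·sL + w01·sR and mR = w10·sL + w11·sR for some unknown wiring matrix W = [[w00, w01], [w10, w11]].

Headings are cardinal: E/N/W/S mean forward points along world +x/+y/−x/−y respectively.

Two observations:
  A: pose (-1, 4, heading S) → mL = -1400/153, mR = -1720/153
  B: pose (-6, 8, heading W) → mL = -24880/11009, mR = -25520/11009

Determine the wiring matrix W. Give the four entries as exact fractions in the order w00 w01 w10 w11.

obs A: pose=(-1,4,S) → sL=80/9, sR=80/17, mL=-1400/153, mR=-1720/153
obs B: pose=(-6,8,W) → sL=160/101, sR=160/109, mL=-24880/11009, mR=-25520/11009
sensor matrix S = [[80/9, 80/17], [160/101, 160/109]]; det S = 9420800/1684377
solve [mL_A; mL_B] = S·[w00; w01] and [mR_A; mR_B] = S·[w10; w11]:
  w00 = -1/2, w01 = -1, w10 = -1, w11 = -1/2

-1/2 -1 -1 -1/2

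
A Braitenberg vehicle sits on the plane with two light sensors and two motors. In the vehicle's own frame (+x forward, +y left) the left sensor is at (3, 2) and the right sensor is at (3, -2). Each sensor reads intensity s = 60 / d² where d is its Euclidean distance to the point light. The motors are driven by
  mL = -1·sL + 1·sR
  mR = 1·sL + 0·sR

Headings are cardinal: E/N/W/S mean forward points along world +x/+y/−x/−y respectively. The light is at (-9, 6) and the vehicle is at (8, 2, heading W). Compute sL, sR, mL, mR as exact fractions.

left sensor world pos  = (5, 0); dL² = 232
right sensor world pos = (5, 4); dR² = 200
sL = 60/232 = 15/58
sR = 60/200 = 3/10
mL = -1·sL + 1·sR = 6/145
mR = 1·sL + 0·sR = 15/58

15/58 3/10 6/145 15/58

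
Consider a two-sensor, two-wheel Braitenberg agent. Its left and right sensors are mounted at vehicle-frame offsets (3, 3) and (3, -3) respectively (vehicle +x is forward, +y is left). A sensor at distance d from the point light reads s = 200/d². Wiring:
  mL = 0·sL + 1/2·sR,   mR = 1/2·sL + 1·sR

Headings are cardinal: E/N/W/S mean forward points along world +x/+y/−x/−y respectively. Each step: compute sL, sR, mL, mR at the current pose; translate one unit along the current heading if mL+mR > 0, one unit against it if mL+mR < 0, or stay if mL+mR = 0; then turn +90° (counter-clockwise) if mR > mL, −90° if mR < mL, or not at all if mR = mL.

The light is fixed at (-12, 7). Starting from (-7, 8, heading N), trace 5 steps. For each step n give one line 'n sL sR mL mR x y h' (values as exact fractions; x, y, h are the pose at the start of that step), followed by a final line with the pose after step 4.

0 10 5/2 5/4 15/2 -7 8 N
1 40 200/29 100/29 780/29 -7 9 W
2 4 100 50 102 -8 9 S
3 40/13 200/53 100/53 3660/689 -8 8 E
4 10 5/2 5/4 15/2 -7 8 N
final -7 9 W

n=0: pose=(-7,8,N); sL=10, sR=5/2; mL=5/4, mR=15/2; mL+mR=35/4 → advance +1; mR−mL=25/4 → turn +1·90°
n=1: pose=(-7,9,W); sL=40, sR=200/29; mL=100/29, mR=780/29; mL+mR=880/29 → advance +1; mR−mL=680/29 → turn +1·90°
n=2: pose=(-8,9,S); sL=4, sR=100; mL=50, mR=102; mL+mR=152 → advance +1; mR−mL=52 → turn +1·90°
n=3: pose=(-8,8,E); sL=40/13, sR=200/53; mL=100/53, mR=3660/689; mL+mR=4960/689 → advance +1; mR−mL=2360/689 → turn +1·90°
n=4: pose=(-7,8,N); sL=10, sR=5/2; mL=5/4, mR=15/2; mL+mR=35/4 → advance +1; mR−mL=25/4 → turn +1·90°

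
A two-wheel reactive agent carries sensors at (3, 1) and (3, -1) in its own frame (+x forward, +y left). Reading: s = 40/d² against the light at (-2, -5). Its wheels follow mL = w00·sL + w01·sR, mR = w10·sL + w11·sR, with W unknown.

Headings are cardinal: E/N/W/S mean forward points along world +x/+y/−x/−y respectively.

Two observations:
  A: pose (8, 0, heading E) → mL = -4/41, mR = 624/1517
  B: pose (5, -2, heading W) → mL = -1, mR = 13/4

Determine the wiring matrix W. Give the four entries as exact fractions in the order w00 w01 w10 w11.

-1/2 0 1 1

obs A: pose=(8,0,E) → sL=8/41, sR=8/37, mL=-4/41, mR=624/1517
obs B: pose=(5,-2,W) → sL=2, sR=5/4, mL=-1, mR=13/4
sensor matrix S = [[8/41, 8/37], [2, 5/4]]; det S = -286/1517
solve [mL_A; mL_B] = S·[w00; w01] and [mR_A; mR_B] = S·[w10; w11]:
  w00 = -1/2, w01 = 0, w10 = 1, w11 = 1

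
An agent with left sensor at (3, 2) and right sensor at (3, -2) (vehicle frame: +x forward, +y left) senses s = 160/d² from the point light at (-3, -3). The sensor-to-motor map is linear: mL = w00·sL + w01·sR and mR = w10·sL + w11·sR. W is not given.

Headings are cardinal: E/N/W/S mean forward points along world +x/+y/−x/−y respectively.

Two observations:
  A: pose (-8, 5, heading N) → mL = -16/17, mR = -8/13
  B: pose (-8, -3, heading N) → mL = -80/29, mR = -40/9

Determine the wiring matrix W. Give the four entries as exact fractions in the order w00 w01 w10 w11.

-1 0 0 -1/2

obs A: pose=(-8,5,N) → sL=16/17, sR=16/13, mL=-16/17, mR=-8/13
obs B: pose=(-8,-3,N) → sL=80/29, sR=80/9, mL=-80/29, mR=-40/9
sensor matrix S = [[16/17, 16/13], [80/29, 80/9]]; det S = 286720/57681
solve [mL_A; mL_B] = S·[w00; w01] and [mR_A; mR_B] = S·[w10; w11]:
  w00 = -1, w01 = 0, w10 = 0, w11 = -1/2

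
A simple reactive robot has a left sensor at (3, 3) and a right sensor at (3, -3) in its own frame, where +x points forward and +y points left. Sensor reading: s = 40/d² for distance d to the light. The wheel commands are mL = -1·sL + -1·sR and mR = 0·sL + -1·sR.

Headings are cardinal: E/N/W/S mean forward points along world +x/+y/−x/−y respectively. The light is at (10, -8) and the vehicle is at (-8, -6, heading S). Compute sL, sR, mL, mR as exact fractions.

left sensor world pos  = (-5, -9); dL² = 226
right sensor world pos = (-11, -9); dR² = 442
sL = 40/226 = 20/113
sR = 40/442 = 20/221
mL = -1·sL + -1·sR = -6680/24973
mR = 0·sL + -1·sR = -20/221

20/113 20/221 -6680/24973 -20/221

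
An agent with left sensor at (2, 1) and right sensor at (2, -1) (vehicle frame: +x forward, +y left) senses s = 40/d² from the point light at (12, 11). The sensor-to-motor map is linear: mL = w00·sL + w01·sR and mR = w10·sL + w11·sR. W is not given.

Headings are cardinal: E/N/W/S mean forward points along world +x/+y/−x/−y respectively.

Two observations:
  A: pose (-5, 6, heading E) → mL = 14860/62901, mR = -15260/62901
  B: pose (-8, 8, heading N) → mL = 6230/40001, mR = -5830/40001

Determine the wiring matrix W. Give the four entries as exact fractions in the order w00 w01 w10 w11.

obs A: pose=(-5,6,E) → sL=40/241, sR=40/261, mL=14860/62901, mR=-15260/62901
obs B: pose=(-8,8,N) → sL=20/221, sR=20/181, mL=6230/40001, mR=-5830/40001
sensor matrix S = [[40/241, 40/261], [20/221, 20/181]]; det S = 11248000/2516102901
solve [mL_A; mL_B] = S·[w00; w01] and [mR_A; mR_B] = S·[w10; w11]:
  w00 = 1/2, w01 = 1, w10 = -1, w11 = -1/2

1/2 1 -1 -1/2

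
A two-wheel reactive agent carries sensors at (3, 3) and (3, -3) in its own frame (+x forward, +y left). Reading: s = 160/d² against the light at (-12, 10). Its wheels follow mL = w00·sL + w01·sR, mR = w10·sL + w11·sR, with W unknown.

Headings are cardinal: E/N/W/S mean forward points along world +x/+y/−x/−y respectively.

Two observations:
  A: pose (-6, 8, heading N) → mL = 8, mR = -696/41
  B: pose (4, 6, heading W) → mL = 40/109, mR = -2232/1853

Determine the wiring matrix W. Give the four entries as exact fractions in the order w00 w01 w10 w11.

obs A: pose=(-6,8,N) → sL=16, sR=80/41, mL=8, mR=-696/41
obs B: pose=(4,6,W) → sL=80/109, sR=16/17, mL=40/109, mR=-2232/1853
sensor matrix S = [[16, 80/41], [80/109, 16/17]]; det S = 1035264/75973
solve [mL_A; mL_B] = S·[w00; w01] and [mR_A; mR_B] = S·[w10; w11]:
  w00 = 1/2, w01 = 0, w10 = -1, w11 = -1/2

1/2 0 -1 -1/2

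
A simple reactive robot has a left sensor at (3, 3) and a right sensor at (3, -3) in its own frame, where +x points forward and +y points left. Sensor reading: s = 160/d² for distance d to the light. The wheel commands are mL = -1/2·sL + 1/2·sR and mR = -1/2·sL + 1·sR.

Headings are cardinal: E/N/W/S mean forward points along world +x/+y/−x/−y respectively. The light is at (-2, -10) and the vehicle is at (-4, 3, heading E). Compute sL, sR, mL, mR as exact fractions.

left sensor world pos  = (-1, 6); dL² = 257
right sensor world pos = (-1, 0); dR² = 101
sL = 160/257 = 160/257
sR = 160/101 = 160/101
mL = -1/2·sL + 1/2·sR = 12480/25957
mR = -1/2·sL + 1·sR = 33040/25957

160/257 160/101 12480/25957 33040/25957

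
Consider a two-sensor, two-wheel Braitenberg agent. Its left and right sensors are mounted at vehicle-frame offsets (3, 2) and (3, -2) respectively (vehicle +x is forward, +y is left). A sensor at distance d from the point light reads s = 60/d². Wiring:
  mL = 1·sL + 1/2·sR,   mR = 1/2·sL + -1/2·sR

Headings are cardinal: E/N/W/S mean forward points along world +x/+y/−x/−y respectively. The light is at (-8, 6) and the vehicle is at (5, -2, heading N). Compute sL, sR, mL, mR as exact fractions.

left sensor world pos  = (3, 1); dL² = 146
right sensor world pos = (7, 1); dR² = 250
sL = 60/146 = 30/73
sR = 60/250 = 6/25
mL = 1·sL + 1/2·sR = 969/1825
mR = 1/2·sL + -1/2·sR = 156/1825

30/73 6/25 969/1825 156/1825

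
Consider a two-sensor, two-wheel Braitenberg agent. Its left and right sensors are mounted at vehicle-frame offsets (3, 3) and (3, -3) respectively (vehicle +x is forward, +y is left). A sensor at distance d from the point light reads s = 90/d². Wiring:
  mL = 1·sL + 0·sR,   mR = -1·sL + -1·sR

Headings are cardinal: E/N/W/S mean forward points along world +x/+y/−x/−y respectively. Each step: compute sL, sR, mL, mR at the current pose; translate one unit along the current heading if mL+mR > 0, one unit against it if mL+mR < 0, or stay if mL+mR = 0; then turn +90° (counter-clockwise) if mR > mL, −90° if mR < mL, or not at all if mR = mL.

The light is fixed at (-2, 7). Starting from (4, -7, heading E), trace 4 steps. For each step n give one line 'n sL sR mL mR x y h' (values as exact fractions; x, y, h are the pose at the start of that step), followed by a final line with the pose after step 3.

n=0: pose=(4,-7,E); sL=45/101, sR=9/37; mL=45/101, mR=-2574/3737; mL+mR=-9/37 → advance -1; mR−mL=-4239/3737 → turn -1·90°
n=1: pose=(3,-7,S); sL=90/353, sR=90/293; mL=90/353, mR=-58140/103429; mL+mR=-90/293 → advance -1; mR−mL=-84510/103429 → turn -1·90°
n=2: pose=(3,-6,W); sL=9/26, sR=45/52; mL=9/26, mR=-63/52; mL+mR=-45/52 → advance -1; mR−mL=-81/52 → turn -1·90°
n=3: pose=(4,-6,N); sL=90/109, sR=90/181; mL=90/109, mR=-26100/19729; mL+mR=-90/181 → advance -1; mR−mL=-42390/19729 → turn -1·90°

0 45/101 9/37 45/101 -2574/3737 4 -7 E
1 90/353 90/293 90/353 -58140/103429 3 -7 S
2 9/26 45/52 9/26 -63/52 3 -6 W
3 90/109 90/181 90/109 -26100/19729 4 -6 N
final 4 -7 E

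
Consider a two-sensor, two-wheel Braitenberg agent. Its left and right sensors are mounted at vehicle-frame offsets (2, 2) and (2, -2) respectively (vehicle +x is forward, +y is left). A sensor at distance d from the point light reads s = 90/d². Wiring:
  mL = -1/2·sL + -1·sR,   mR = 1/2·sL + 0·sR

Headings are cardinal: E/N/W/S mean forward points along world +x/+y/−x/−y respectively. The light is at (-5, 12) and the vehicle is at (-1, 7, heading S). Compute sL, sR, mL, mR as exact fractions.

18/17 90/53 -2007/901 9/17

left sensor world pos  = (1, 5); dL² = 85
right sensor world pos = (-3, 5); dR² = 53
sL = 90/85 = 18/17
sR = 90/53 = 90/53
mL = -1/2·sL + -1·sR = -2007/901
mR = 1/2·sL + 0·sR = 9/17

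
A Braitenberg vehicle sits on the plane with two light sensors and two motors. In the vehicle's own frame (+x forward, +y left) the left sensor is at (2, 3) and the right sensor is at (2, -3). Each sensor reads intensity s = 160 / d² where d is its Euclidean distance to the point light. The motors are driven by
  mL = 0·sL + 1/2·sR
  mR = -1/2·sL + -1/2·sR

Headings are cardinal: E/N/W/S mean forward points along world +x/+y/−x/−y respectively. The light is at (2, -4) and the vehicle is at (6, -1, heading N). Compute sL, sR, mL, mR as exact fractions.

left sensor world pos  = (3, 1); dL² = 26
right sensor world pos = (9, 1); dR² = 74
sL = 160/26 = 80/13
sR = 160/74 = 80/37
mL = 0·sL + 1/2·sR = 40/37
mR = -1/2·sL + -1/2·sR = -2000/481

80/13 80/37 40/37 -2000/481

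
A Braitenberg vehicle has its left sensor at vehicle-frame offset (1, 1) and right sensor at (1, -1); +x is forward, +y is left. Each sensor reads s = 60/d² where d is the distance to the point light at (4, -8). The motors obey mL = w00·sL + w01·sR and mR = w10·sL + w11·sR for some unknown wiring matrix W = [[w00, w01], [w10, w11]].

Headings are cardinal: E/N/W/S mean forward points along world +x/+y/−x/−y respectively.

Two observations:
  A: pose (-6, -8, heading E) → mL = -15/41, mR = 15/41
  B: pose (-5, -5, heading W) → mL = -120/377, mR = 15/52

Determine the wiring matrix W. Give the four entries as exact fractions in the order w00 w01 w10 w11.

obs A: pose=(-6,-8,E) → sL=30/41, sR=30/41, mL=-15/41, mR=15/41
obs B: pose=(-5,-5,W) → sL=15/26, sR=15/29, mL=-120/377, mR=15/52
sensor matrix S = [[30/41, 30/41], [15/26, 15/29]]; det S = -675/15457
solve [mL_A; mL_B] = S·[w00; w01] and [mR_A; mR_B] = S·[w10; w11]:
  w00 = -1, w01 = 1/2, w10 = 1/2, w11 = 0

-1 1/2 1/2 0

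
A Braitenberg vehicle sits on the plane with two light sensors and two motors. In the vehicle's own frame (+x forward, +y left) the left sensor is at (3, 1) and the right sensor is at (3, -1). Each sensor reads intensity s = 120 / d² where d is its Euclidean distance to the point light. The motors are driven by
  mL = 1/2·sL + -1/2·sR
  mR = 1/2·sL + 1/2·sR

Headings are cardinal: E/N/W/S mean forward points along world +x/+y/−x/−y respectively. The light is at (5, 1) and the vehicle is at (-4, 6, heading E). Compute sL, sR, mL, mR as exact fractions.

5/3 30/13 -25/78 155/78

left sensor world pos  = (-1, 7); dL² = 72
right sensor world pos = (-1, 5); dR² = 52
sL = 120/72 = 5/3
sR = 120/52 = 30/13
mL = 1/2·sL + -1/2·sR = -25/78
mR = 1/2·sL + 1/2·sR = 155/78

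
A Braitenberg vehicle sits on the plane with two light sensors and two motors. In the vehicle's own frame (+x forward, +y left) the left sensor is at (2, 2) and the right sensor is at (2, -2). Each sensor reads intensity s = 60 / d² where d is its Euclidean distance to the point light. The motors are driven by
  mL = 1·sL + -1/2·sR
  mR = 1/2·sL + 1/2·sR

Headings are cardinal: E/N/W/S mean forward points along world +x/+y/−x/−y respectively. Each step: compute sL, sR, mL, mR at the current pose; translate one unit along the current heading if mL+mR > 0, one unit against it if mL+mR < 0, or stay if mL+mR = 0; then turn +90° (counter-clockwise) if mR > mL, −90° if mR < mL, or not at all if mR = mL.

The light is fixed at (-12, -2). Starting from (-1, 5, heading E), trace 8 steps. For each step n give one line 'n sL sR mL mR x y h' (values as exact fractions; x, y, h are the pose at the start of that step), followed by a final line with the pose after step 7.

n=0: pose=(-1,5,E); sL=6/25, sR=30/97; mL=207/2425, mR=666/2425; mL+mR=9/25 → advance +1; mR−mL=459/2425 → turn +1·90°
n=1: pose=(0,5,N); sL=60/181, sR=60/277; mL=11190/50137, mR=13740/50137; mL+mR=90/181 → advance +1; mR−mL=2550/50137 → turn +1·90°
n=2: pose=(0,6,W); sL=15/34, sR=3/10; mL=99/340, mR=63/170; mL+mR=45/68 → advance +1; mR−mL=27/340 → turn +1·90°
n=3: pose=(-1,6,S); sL=12/41, sR=20/39; mL=58/1599, mR=644/1599; mL+mR=18/41 → advance +1; mR−mL=586/1599 → turn +1·90°
n=4: pose=(-1,5,E); sL=6/25, sR=30/97; mL=207/2425, mR=666/2425; mL+mR=9/25 → advance +1; mR−mL=459/2425 → turn +1·90°
n=5: pose=(0,5,N); sL=60/181, sR=60/277; mL=11190/50137, mR=13740/50137; mL+mR=90/181 → advance +1; mR−mL=2550/50137 → turn +1·90°
n=6: pose=(0,6,W); sL=15/34, sR=3/10; mL=99/340, mR=63/170; mL+mR=45/68 → advance +1; mR−mL=27/340 → turn +1·90°
n=7: pose=(-1,6,S); sL=12/41, sR=20/39; mL=58/1599, mR=644/1599; mL+mR=18/41 → advance +1; mR−mL=586/1599 → turn +1·90°

0 6/25 30/97 207/2425 666/2425 -1 5 E
1 60/181 60/277 11190/50137 13740/50137 0 5 N
2 15/34 3/10 99/340 63/170 0 6 W
3 12/41 20/39 58/1599 644/1599 -1 6 S
4 6/25 30/97 207/2425 666/2425 -1 5 E
5 60/181 60/277 11190/50137 13740/50137 0 5 N
6 15/34 3/10 99/340 63/170 0 6 W
7 12/41 20/39 58/1599 644/1599 -1 6 S
final -1 5 E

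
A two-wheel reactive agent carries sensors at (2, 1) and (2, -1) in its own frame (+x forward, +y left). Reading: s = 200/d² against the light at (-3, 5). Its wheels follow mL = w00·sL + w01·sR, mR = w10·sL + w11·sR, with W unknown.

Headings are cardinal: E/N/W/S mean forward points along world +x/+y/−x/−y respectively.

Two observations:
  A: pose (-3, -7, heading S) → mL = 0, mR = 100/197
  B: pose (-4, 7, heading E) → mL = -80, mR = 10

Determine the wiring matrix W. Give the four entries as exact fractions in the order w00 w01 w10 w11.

1 -1 1/2 0

obs A: pose=(-3,-7,S) → sL=200/197, sR=200/197, mL=0, mR=100/197
obs B: pose=(-4,7,E) → sL=20, sR=100, mL=-80, mR=10
sensor matrix S = [[200/197, 200/197], [20, 100]]; det S = 16000/197
solve [mL_A; mL_B] = S·[w00; w01] and [mR_A; mR_B] = S·[w10; w11]:
  w00 = 1, w01 = -1, w10 = 1/2, w11 = 0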